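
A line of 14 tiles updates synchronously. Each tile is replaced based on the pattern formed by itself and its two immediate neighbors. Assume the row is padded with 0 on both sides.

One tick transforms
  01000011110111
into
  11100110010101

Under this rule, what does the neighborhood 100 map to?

1

At position 2 the neighborhood is 100; the next row has 1 there.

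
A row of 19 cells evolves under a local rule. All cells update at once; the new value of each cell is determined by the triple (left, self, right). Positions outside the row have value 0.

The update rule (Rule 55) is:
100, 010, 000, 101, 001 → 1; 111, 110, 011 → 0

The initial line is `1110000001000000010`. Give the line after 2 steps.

1110000000000000000

step 1: 0001111111111111111
step 2: 1110000000000000000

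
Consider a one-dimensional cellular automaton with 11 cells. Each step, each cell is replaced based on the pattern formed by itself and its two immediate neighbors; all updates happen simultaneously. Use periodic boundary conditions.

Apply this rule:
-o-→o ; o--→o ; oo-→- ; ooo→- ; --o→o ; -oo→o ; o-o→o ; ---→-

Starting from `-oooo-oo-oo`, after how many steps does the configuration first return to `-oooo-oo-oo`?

oo---oo-oo-
o-o-oo-oo-o
-oooo-oo-oo

3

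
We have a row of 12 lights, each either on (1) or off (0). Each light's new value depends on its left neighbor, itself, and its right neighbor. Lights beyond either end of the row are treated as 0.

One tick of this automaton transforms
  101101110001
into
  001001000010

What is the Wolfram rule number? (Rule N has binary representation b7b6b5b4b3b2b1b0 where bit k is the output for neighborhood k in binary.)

10

position 6: 111 → 0  (bit 7 = 0)
position 3: 110 → 0  (bit 6 = 0)
position 1: 101 → 0  (bit 5 = 0)
position 8: 100 → 0  (bit 4 = 0)
position 2: 011 → 1  (bit 3 = 1)
position 0: 010 → 0  (bit 2 = 0)
position 10: 001 → 1  (bit 1 = 1)
position 9: 000 → 0  (bit 0 = 0)
bits b7..b0 = 00001010 = 10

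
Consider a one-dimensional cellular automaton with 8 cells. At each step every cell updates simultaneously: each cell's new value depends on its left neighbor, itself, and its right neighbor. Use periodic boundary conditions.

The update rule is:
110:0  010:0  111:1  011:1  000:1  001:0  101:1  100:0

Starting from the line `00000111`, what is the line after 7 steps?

00010001

01110110
01101100
01011001
10110000
01100110
01000100
00010001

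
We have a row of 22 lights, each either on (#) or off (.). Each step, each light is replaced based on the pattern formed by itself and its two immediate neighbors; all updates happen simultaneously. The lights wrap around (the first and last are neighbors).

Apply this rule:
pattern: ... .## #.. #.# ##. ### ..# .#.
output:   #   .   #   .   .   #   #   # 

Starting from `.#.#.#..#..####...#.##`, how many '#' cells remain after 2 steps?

step 1: .#.#.######.##.####...
step 2: ##.#..####......##.###
count of #: 12

12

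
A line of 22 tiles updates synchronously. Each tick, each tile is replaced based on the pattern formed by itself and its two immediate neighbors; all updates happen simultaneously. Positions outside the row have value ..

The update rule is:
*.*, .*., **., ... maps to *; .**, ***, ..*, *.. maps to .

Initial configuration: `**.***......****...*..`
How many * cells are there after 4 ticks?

tick 1: .**..*.****....*.*.*.*
tick 2: ..*..**...*.**.*******
tick 3: *.*...*.*.**.**......*
tick 4: ***.*.****.**.*.****.*
count of *: 16

16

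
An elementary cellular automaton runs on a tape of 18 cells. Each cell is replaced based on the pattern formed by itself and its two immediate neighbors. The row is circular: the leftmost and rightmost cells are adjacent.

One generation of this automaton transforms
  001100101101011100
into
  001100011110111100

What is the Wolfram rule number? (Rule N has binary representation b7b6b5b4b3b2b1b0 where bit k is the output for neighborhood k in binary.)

position 14: 111 → 1  (bit 7 = 1)
position 3: 110 → 1  (bit 6 = 1)
position 7: 101 → 1  (bit 5 = 1)
position 4: 100 → 0  (bit 4 = 0)
position 2: 011 → 1  (bit 3 = 1)
position 6: 010 → 0  (bit 2 = 0)
position 1: 001 → 0  (bit 1 = 0)
position 0: 000 → 0  (bit 0 = 0)
bits b7..b0 = 11101000 = 232

232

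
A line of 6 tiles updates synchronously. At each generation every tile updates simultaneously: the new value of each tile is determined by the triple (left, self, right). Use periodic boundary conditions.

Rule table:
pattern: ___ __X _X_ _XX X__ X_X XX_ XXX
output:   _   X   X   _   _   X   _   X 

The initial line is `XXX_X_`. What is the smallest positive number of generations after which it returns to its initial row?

2

generation 1: _X_XXX
generation 2: XXX_X_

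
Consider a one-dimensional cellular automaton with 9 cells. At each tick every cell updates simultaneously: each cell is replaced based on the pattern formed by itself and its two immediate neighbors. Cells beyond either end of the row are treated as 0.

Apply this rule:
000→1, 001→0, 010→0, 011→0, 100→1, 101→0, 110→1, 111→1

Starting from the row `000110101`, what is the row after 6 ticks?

110010000
011001111
001100111
100110011
010011001
001001100

001001100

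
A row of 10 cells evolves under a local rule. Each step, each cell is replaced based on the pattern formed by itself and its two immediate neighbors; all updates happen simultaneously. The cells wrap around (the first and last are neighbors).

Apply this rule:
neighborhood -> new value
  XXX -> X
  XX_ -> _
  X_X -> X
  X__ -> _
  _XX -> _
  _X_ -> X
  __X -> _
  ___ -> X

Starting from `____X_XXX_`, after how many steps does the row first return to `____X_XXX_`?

XXX_XX_X__
_X_X__XX__
_XXX_____X
X_X__XXX_X
_XX___X_X_
____X_XXX_

6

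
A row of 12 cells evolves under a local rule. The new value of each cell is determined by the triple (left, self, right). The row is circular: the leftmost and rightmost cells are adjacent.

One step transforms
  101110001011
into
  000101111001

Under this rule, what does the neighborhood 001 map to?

1

At position 7 the neighborhood is 001; the next row has 1 there.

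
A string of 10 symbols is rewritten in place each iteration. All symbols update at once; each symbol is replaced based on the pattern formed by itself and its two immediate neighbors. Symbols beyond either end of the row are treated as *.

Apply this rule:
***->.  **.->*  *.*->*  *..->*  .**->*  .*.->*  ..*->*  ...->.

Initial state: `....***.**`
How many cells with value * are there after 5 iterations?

*..**.***.
*******.**
......***.
*....**.**
**..*****.
count of *: 7

7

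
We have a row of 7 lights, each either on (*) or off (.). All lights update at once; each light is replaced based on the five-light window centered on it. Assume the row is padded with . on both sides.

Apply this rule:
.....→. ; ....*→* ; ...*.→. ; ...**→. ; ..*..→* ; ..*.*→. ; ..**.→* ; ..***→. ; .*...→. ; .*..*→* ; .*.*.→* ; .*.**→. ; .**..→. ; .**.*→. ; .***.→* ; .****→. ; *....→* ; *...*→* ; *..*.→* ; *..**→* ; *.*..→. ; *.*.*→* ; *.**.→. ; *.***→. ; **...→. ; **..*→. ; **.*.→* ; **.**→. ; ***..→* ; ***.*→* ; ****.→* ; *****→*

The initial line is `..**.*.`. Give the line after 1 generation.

*.*.*..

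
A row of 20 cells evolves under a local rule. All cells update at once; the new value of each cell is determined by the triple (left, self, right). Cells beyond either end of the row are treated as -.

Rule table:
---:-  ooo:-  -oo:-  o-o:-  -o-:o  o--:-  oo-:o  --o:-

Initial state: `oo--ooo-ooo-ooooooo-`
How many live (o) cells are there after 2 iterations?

4

-o----o---o-------o-
-o----o---o-------o-
count of o: 4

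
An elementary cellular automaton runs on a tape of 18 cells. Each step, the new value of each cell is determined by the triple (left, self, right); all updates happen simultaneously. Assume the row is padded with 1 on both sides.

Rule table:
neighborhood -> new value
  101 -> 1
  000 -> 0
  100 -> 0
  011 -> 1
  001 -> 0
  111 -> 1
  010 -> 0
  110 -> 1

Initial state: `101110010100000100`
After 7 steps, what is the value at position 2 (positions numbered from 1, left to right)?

1

step 1: 111110001000000000
step 2: 111110000000000000
step 3: 111110000000000000  (fixed point — unchanged through step 7)
position 2 holds 1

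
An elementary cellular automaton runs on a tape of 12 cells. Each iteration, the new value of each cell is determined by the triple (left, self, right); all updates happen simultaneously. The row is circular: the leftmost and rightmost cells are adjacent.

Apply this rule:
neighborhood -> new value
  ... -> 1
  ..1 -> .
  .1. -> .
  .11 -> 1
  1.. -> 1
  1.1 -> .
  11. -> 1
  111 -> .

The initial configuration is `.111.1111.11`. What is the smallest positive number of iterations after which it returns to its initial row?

24

iteration 1: .1.1.1..1.11
iteration 2: ......1...11
iteration 3: 11111..11.11
iteration 4: ....11.11.1.
iteration 5: 111.11.11..1
iteration 6: ..1.11.111.1
iteration 7: 1...11.1.1..
iteration 8: .11.11....1.
iteration 9: .11.11111..1
iteration 10: .11.1...11..
iteration 11: .11..11.1111
iteration 12: .111.11.1..1
iteration 13: .1.1.11..1..
iteration 14: .....111..11
iteration 15: 1111.1.11.11
iteration 16: ...1...11.1.
iteration 17: 11..11.11..1
iteration 18: .11.11.111.1
iteration 19: .11.11.1.1..
iteration 20: .11.11....11
iteration 21: .11.11111.11
iteration 22: .11.1...1.11
iteration 23: .11..11...11
iteration 24: .111.1111.11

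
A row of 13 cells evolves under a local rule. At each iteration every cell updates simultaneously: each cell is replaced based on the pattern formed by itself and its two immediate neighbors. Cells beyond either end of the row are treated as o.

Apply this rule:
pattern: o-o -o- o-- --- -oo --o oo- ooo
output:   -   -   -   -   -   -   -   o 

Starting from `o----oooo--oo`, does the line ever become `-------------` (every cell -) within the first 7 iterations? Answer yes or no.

iteration 1: ------oo----o
iteration 2: -------------
all cells are - at iteration 2

yes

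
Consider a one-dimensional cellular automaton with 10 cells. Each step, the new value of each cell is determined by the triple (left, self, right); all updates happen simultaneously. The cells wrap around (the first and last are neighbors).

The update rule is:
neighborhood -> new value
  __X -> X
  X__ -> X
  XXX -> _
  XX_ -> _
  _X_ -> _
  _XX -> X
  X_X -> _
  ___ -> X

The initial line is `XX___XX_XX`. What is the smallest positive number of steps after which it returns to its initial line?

__XXXX__X_
XXX___XX_X
___XXXX__X
XXXX___XX_
X___XXXX__
_XXXX___XX
_X___XXXX_
X_XXXX___X
__X___XXXX
XX_XXXX___
X__X___XXX
_XX_XXXX__
XX__X___XX
__XX_XXXX_
XXX__X___X
___XX_XXXX
XXXX__X___
X___XX_XXX
_XXXX__X__
XX___XX_XX

20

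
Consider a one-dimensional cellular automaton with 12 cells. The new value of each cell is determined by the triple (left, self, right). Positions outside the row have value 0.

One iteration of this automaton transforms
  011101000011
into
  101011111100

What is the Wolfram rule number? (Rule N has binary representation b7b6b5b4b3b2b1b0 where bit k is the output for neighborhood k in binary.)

183

position 2: 111 → 1  (bit 7 = 1)
position 3: 110 → 0  (bit 6 = 0)
position 4: 101 → 1  (bit 5 = 1)
position 6: 100 → 1  (bit 4 = 1)
position 1: 011 → 0  (bit 3 = 0)
position 5: 010 → 1  (bit 2 = 1)
position 0: 001 → 1  (bit 1 = 1)
position 7: 000 → 1  (bit 0 = 1)
bits b7..b0 = 10110111 = 183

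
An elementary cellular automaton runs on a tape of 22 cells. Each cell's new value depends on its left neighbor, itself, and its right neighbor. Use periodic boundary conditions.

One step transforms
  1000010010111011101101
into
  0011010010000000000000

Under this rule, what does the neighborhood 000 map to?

At position 2 the neighborhood is 000; the next row has 1 there.

1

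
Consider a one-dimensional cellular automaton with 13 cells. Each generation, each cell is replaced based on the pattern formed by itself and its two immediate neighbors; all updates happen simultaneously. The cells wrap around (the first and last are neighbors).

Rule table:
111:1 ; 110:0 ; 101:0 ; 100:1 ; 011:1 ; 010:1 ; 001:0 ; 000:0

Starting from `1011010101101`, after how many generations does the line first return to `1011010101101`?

2

0010010101001
1011010101101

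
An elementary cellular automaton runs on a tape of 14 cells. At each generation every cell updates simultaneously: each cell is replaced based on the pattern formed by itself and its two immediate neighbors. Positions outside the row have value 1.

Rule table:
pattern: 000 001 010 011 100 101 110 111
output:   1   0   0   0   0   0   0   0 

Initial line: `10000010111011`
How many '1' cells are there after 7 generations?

4

generation 1: 00111000000000
generation 2: 00000011111110
generation 3: 01111000000000
generation 4: 00000011111110  (repeats generation 2; period 2)
generation 7: 01111000000000
count of 1: 4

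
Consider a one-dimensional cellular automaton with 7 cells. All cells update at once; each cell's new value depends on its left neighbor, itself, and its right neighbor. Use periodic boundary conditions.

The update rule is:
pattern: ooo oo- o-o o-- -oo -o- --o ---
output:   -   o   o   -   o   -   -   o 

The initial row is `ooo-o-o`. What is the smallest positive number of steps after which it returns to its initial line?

14

step 1: --oo-oo
step 2: --ooooo
step 3: --o---o
step 4: ----o--
step 5: ooo---o
step 6: --o-o-o
step 7: ---o-o-
step 8: oo--o--
step 9: oo-----
step 10: oo-ooo-
step 11: oooo-oo
step 12: ---ooo-
step 13: oo-o-o-
step 14: ooo-o-o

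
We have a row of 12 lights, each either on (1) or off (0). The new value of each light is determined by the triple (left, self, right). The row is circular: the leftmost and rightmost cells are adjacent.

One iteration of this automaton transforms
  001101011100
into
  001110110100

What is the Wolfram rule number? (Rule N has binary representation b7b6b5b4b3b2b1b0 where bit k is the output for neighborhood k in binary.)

position 8: 111 → 0  (bit 7 = 0)
position 3: 110 → 1  (bit 6 = 1)
position 4: 101 → 1  (bit 5 = 1)
position 10: 100 → 0  (bit 4 = 0)
position 2: 011 → 1  (bit 3 = 1)
position 5: 010 → 0  (bit 2 = 0)
position 1: 001 → 0  (bit 1 = 0)
position 0: 000 → 0  (bit 0 = 0)
bits b7..b0 = 01101000 = 104

104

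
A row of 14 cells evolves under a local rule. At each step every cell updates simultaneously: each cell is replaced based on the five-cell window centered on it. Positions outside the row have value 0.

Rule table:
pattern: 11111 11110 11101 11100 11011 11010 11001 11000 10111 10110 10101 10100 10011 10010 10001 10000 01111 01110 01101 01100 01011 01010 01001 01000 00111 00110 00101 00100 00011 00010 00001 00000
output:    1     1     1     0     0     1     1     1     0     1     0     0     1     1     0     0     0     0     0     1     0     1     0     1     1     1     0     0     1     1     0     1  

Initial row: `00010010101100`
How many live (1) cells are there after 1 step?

7

10100101001110
count of 1: 7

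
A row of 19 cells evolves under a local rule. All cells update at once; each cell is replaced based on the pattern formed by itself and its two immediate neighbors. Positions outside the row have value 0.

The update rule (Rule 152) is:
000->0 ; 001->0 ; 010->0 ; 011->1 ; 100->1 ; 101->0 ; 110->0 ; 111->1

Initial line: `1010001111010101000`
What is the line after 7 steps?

0000000000100010000

0001001110000000100
0000101101000000010
0000001000100000001
0000000100010000000
0000000010001000000
0000000001000100000
0000000000100010000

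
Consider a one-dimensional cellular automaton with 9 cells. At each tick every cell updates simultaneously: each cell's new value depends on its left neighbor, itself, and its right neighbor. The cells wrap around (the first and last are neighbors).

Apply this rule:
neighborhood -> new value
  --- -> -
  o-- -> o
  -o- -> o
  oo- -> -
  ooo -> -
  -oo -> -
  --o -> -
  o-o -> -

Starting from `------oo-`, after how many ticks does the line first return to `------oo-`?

18

tick 1: --------o
tick 2: o-------o
tick 3: -o-------
tick 4: -oo------
tick 5: ---o-----
tick 6: ---oo----
tick 7: -----o---
tick 8: -----oo--
tick 9: -------o-
tick 10: -------oo
tick 11: o--------
tick 12: oo-------
tick 13: --o------
tick 14: --oo-----
tick 15: ----o----
tick 16: ----oo---
tick 17: ------o--
tick 18: ------oo-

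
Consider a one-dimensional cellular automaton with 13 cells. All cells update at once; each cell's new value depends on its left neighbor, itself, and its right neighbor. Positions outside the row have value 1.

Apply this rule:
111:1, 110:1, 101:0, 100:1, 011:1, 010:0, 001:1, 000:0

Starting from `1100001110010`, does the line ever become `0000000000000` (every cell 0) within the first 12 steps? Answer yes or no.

1110011111100
1111111111111
1111111111111  (fixed point — unchanged through step 12)
step 12 is 1111111111111, still not uniform 0

no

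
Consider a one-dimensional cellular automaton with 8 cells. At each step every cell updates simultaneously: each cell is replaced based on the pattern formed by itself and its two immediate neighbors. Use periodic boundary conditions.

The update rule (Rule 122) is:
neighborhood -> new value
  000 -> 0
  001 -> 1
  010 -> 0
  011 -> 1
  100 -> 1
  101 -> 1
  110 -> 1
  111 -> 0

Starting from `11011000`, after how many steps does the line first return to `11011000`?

11111101
00000111
10001101
11011111
01110000
11011000

6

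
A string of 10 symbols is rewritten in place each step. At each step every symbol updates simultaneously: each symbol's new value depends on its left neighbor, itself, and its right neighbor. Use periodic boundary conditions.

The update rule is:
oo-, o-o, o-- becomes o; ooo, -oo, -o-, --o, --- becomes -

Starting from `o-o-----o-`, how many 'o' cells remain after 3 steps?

3

-o-o-----o
o-o-o-----
-o-o-o----
count of o: 3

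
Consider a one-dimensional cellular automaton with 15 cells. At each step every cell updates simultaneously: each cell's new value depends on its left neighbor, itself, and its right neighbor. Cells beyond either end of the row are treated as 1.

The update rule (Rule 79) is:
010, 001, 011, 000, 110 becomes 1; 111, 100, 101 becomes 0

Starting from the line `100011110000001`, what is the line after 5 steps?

step 1: 101110010111111
step 2: 101010110100000
step 3: 101010110101111
step 4: 101010110101000
step 5: 101010110101011

101010110101011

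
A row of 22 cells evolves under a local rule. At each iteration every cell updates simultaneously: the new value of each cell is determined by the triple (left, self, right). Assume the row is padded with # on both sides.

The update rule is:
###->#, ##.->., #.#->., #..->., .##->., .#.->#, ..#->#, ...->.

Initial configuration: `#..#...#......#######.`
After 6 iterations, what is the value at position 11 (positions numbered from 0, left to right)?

.

iteration 1: ..##..##.....#.#####..
iteration 2: .#...#......##..###..#
iteration 3: .#..##.....#...#.#..#.
iteration 4: .#.#......##..##.#.##.
iteration 5: .#.#.....#...#...#....
iteration 6: .#.#....##..##..##...#
position 11 holds .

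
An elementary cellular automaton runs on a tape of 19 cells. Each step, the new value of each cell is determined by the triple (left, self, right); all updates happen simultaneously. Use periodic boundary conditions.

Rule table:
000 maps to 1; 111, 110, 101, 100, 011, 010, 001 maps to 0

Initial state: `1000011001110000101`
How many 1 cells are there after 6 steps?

0011000000000110000
1000011111110000111
0011000000000110000  (repeats step 1; period 2)
step 6: 1000011111110000111
count of 1: 11

11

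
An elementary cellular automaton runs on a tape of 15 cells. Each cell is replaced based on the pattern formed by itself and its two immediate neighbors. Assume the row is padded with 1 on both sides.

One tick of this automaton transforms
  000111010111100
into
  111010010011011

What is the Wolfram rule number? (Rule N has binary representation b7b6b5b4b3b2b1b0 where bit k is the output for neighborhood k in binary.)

position 4: 111 → 1  (bit 7 = 1)
position 5: 110 → 0  (bit 6 = 0)
position 6: 101 → 0  (bit 5 = 0)
position 0: 100 → 1  (bit 4 = 1)
position 3: 011 → 0  (bit 3 = 0)
position 7: 010 → 1  (bit 2 = 1)
position 2: 001 → 1  (bit 1 = 1)
position 1: 000 → 1  (bit 0 = 1)
bits b7..b0 = 10010111 = 151

151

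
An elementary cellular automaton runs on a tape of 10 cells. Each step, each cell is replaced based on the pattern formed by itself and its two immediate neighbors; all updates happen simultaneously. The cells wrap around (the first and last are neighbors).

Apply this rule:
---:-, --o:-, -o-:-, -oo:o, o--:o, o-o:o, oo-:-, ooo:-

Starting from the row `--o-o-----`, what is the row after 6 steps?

o-------o-

---o-o----
----o-o---
-----o-o--
------o-o-
-------o-o
o-------o-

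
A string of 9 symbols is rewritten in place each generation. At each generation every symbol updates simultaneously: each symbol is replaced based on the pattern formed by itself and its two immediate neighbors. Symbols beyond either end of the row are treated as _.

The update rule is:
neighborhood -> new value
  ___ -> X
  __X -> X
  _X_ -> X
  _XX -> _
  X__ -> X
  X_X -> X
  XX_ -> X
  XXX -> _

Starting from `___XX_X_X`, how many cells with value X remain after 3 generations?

8

XXX_XXXXX
__XX____X
XX_XXXXXX
count of X: 8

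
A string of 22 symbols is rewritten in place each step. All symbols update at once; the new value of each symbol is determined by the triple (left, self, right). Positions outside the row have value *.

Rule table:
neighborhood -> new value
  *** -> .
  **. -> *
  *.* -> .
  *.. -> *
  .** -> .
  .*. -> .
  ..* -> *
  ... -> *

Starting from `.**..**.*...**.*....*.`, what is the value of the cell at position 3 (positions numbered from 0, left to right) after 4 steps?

*

..***.*..***.*..****..
**..*..**..*..**...***
.***.**.***.**.****...
...*..*...*..*....****
position 3 holds *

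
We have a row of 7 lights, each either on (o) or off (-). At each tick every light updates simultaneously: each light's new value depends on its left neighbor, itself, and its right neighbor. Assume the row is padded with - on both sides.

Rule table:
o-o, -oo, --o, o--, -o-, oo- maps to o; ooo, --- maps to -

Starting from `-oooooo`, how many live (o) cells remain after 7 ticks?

2

oo----o
ooo--oo
o-ooooo
ooo---o
o-oo-oo
ooooooo
o-----o
count of o: 2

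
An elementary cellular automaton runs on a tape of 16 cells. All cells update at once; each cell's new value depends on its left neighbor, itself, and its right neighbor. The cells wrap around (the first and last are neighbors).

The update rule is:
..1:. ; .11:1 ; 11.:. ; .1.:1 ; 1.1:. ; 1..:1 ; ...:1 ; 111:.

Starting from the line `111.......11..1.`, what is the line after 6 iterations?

11.1......1.1.1.

1..111111.1.1.1.
11.1......1.1.1.
1..111111.1.1.1.  (repeats iteration 1; period 2)
iteration 6: 11.1......1.1.1.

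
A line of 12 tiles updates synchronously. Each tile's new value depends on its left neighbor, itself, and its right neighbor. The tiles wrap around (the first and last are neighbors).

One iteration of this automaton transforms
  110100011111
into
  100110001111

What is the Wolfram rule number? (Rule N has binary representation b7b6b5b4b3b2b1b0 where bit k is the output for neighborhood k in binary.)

148

position 0: 111 → 1  (bit 7 = 1)
position 1: 110 → 0  (bit 6 = 0)
position 2: 101 → 0  (bit 5 = 0)
position 4: 100 → 1  (bit 4 = 1)
position 7: 011 → 0  (bit 3 = 0)
position 3: 010 → 1  (bit 2 = 1)
position 6: 001 → 0  (bit 1 = 0)
position 5: 000 → 0  (bit 0 = 0)
bits b7..b0 = 10010100 = 148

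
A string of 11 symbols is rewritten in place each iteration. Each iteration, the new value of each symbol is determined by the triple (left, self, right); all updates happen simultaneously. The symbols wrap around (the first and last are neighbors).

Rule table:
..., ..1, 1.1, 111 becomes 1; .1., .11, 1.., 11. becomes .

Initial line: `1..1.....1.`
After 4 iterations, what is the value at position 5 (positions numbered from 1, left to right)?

1

..1..1111.1
.1..1.11.1.
1..1.1..1..
..1.1..1..1
position 5 holds 1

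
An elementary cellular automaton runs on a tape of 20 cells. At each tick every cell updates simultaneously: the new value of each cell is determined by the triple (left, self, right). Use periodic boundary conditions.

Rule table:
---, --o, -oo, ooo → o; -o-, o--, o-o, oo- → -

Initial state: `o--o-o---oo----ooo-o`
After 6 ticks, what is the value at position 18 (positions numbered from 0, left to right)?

tick 1: --o----ooo--ooooo--o
tick 2: -o--ooooo--ooooo--o-
tick 3: o--ooooo--ooooo--o--
tick 4: --ooooo--ooooo--o--o
tick 5: -ooooo--ooooo--o--o-
tick 6: ooooo--ooooo--o--o--
position 18 holds -

-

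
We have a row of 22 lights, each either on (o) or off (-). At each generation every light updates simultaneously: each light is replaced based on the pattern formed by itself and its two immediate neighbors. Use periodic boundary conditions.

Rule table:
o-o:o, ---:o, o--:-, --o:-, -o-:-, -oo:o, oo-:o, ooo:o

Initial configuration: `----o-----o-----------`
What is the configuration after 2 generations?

ooo---ooo---oooooooooo
ooo-o-ooo-o-oooooooooo

ooo-o-ooo-o-oooooooooo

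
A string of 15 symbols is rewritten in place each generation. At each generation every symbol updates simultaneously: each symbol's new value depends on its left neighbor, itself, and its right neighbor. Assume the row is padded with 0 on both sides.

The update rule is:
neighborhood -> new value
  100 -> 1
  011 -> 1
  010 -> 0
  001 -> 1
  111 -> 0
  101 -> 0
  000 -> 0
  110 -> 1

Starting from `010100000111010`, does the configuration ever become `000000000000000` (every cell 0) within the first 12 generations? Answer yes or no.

no

100010001101001
010101011100110
100000010111111
010000100100001
101001011010010
000110011001101
001111111111100
011000000000110
111100000001111
100110000011001
011111000111110
110001101100011
generation 12 is 110001101100011, still not uniform 0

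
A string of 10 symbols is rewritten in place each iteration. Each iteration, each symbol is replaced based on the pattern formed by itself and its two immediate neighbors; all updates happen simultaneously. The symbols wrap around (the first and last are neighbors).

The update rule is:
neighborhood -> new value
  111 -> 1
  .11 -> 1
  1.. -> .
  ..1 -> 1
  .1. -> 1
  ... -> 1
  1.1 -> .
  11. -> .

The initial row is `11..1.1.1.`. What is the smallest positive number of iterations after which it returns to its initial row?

10

1..11.1.1.
1.11..1.1.
1.1..11.1.
1.1.11..1.
1.1.1..11.
1.1.1.11..
1.1.1.1..1
..1.1.1.11
.11.1.1.1.
11..1.1.1.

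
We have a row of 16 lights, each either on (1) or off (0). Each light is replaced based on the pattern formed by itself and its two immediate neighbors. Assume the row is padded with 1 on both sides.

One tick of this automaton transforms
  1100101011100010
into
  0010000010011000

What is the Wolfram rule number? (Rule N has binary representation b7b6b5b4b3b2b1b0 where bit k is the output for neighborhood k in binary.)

25

position 0: 111 → 0  (bit 7 = 0)
position 1: 110 → 0  (bit 6 = 0)
position 5: 101 → 0  (bit 5 = 0)
position 2: 100 → 1  (bit 4 = 1)
position 8: 011 → 1  (bit 3 = 1)
position 4: 010 → 0  (bit 2 = 0)
position 3: 001 → 0  (bit 1 = 0)
position 12: 000 → 1  (bit 0 = 1)
bits b7..b0 = 00011001 = 25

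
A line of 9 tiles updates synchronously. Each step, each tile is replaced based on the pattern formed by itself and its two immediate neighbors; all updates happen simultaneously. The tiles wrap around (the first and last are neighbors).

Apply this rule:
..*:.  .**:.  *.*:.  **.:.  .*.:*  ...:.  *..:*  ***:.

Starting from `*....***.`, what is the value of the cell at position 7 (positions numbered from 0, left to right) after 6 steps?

**.......
..*......
..**.....
....*....
....**...
......*..
position 7 holds .

.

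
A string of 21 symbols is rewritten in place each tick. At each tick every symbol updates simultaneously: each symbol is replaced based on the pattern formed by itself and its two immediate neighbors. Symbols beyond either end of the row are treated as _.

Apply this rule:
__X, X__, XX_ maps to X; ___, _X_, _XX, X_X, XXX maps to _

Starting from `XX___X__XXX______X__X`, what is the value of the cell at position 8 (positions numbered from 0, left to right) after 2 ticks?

tick 1: _XX_X_XX__XX____X_XX_
tick 2: X_X____XXX_XX__X___XX
position 8 holds X

X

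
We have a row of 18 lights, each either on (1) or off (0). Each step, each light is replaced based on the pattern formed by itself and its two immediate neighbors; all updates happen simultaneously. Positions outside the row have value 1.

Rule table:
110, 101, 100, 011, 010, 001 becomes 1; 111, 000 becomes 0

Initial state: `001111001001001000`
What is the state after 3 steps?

111001100000001100

111001111111111101
001111000000000111
111001100000001100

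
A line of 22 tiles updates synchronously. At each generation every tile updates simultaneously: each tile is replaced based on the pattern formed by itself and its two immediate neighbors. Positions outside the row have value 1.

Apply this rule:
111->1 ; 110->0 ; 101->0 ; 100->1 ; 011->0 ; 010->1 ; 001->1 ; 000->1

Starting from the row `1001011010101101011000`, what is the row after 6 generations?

0111000010100001000111
0010111110111111111011
1110011100011111110001
1101101011101111101110
1000001001000111000100
0111111111111010111111

0111111111111010111111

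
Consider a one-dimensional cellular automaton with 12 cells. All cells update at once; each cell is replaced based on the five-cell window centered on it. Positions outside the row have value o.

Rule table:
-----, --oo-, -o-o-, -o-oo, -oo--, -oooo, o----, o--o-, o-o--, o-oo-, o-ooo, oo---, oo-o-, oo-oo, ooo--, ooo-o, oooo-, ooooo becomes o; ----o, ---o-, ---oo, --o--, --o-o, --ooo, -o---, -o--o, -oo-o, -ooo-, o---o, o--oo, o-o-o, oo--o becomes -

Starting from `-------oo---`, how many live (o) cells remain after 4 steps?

10

ooooo--ooo--
ooooo----o--
ooooooo-----
oooooooooo--
count of o: 10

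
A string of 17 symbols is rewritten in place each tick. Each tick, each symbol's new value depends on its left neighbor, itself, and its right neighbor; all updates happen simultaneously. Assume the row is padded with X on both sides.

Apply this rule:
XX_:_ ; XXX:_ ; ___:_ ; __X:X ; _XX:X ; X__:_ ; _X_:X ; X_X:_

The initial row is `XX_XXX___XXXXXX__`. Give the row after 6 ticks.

_X_XX______XX__XX

___X____XX______X
__XX___XX______XX
_XX___XX______XX_
_X___XX______XX__
_X__XX______XX__X
_X_XX______XX__XX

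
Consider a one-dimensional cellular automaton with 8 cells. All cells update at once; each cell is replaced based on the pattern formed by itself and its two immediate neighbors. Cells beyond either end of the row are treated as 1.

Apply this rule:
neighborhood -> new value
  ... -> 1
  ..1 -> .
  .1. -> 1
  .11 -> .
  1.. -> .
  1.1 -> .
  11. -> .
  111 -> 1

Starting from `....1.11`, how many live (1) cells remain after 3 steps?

4

step 1: .11.1..1
step 2: ....1...
step 3: .11.1.1.
count of 1: 4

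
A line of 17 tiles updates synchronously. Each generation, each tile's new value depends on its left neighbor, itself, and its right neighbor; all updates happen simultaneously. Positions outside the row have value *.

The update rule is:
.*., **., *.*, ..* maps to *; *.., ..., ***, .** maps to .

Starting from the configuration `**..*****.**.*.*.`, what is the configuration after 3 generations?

...*..***.*.....*

generation 1: .*.*....**.******
generation 2: ****...*.**......
generation 3: ...*..***.*.....*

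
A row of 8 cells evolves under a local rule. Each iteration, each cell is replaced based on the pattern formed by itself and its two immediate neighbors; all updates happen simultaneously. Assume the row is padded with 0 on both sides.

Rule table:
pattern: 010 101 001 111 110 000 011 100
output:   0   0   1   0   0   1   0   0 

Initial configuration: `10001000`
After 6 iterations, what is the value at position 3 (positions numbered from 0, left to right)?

1

iteration 1: 00110011
iteration 2: 11000100
iteration 3: 00011001
iteration 4: 11100010
iteration 5: 00001100
iteration 6: 11110001
position 3 holds 1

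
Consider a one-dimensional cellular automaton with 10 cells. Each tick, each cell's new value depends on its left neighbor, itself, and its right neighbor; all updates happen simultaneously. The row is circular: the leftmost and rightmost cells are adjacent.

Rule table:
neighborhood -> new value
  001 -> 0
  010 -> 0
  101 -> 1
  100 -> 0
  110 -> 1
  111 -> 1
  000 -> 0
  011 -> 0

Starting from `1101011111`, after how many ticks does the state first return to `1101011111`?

10

1110101111
1111010111
1111101011
1111110101
1111111010
0111111101
1011111110
0101111111
1010111111
1101011111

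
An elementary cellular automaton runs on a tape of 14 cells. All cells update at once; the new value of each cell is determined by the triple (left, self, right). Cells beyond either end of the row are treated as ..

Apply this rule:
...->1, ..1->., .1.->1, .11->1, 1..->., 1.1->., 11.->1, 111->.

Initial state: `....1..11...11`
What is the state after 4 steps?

111.1..11.1.11
1.1.1..11.1.11
1.1.1..11.1.11  (fixed point — unchanged through step 4)

1.1.1..11.1.11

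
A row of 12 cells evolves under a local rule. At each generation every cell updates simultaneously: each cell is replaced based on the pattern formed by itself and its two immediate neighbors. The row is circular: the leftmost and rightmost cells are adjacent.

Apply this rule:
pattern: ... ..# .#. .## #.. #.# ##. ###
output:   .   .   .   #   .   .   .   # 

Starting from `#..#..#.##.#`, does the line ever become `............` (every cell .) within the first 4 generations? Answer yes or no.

yes

........#..#
............
all cells are . at generation 2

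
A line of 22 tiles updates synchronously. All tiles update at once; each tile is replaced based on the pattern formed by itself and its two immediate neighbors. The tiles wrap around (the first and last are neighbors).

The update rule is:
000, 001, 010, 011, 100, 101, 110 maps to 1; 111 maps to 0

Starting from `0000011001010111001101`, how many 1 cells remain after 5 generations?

1111111111111101111111
0000000000000111000000
1111111111111101111111  (repeats generation 1; period 2)
generation 5: 1111111111111101111111
count of 1: 21

21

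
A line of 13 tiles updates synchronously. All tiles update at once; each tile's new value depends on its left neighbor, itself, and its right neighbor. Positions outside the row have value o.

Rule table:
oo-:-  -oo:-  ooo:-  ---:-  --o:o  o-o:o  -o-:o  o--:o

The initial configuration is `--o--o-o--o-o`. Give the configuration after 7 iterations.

iteration 1: oooooooooooo-
iteration 2: ------------o
iteration 3: o----------o-
iteration 4: -o--------ooo
iteration 5: ooo------o---
iteration 6: ---o----ooo-o
iteration 7: o-ooo--o---o-

o-ooo--o---o-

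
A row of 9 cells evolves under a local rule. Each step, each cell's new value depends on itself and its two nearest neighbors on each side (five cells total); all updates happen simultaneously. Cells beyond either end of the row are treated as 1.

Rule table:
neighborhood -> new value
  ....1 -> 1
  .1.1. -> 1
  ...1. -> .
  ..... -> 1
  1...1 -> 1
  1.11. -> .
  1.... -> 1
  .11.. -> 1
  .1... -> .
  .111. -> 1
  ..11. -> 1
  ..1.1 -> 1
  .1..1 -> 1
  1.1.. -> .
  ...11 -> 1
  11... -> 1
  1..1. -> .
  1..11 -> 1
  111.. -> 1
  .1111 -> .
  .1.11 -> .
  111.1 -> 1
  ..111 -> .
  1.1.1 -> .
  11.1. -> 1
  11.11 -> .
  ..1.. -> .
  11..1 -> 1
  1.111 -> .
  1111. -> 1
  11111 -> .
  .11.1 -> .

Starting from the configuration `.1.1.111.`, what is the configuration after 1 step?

1.1...11.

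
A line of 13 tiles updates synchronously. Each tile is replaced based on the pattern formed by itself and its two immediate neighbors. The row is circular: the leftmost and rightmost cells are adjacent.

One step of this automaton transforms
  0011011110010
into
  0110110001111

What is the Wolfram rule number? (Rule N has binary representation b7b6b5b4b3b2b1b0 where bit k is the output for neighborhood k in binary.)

position 6: 111 → 0  (bit 7 = 0)
position 3: 110 → 0  (bit 6 = 0)
position 4: 101 → 1  (bit 5 = 1)
position 9: 100 → 1  (bit 4 = 1)
position 2: 011 → 1  (bit 3 = 1)
position 11: 010 → 1  (bit 2 = 1)
position 1: 001 → 1  (bit 1 = 1)
position 0: 000 → 0  (bit 0 = 0)
bits b7..b0 = 00111110 = 62

62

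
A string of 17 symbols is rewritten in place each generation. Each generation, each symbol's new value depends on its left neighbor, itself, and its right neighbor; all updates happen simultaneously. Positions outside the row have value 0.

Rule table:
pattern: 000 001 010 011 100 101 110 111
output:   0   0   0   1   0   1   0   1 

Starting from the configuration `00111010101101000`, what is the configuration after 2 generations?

00110101011010000
00101010110100000

00101010110100000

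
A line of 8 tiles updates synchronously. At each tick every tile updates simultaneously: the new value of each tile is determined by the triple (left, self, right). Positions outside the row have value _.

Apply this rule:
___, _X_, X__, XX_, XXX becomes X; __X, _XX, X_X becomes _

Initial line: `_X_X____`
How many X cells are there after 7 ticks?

4

_X_XXXXX
_X__XXXX
_XX__XXX
__XX__XX
X__XX__X
XX__XX_X
_XX__X_X
count of X: 4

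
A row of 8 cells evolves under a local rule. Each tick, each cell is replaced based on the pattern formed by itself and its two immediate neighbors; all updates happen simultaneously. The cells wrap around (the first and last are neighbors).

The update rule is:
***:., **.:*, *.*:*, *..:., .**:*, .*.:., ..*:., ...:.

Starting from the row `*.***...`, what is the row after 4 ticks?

tick 1: .**.*...
tick 2: .***....
tick 3: .*.*....
tick 4: ..*.....

..*.....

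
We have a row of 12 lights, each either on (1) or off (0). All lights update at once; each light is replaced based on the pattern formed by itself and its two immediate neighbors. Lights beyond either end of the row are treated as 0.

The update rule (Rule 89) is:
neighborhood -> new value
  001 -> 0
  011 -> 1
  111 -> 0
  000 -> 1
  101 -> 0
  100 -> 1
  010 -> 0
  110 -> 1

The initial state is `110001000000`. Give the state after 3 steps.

step 1: 111100111111
step 2: 100110100001
step 3: 010110011100

010110011100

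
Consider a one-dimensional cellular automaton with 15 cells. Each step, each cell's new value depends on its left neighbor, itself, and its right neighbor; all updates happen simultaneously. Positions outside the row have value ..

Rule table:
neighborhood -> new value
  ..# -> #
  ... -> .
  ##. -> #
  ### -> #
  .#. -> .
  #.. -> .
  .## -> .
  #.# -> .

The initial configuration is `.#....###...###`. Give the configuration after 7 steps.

...#.....#.....

#....#.##..#.##
....#...#.#...#
...#...#.....#.
..#...#.....#..
.#...#.....#...
#...#.....#....
...#.....#.....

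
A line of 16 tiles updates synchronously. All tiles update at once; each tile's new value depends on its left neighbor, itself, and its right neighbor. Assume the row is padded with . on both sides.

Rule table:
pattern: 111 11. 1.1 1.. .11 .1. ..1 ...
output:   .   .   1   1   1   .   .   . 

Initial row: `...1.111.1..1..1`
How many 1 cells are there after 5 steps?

step 1: ....11..1.1..1..
step 2: ....1.1..1.1..1.
step 3: .....1.1..1.1..1
step 4: ......1.1..1.1..
step 5: .......1.1..1.1.
count of 1: 4

4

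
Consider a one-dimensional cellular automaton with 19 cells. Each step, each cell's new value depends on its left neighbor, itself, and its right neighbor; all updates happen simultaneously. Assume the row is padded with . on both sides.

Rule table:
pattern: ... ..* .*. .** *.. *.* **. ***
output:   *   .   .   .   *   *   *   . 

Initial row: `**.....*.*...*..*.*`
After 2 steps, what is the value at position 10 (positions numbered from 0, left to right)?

.

step 1: .*****..*.**..*..*.
step 2: .....**..*.**..*..*
position 10 holds .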